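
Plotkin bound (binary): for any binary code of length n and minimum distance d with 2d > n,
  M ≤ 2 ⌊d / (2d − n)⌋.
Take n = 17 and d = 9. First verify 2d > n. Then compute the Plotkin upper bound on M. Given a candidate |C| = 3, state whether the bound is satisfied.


Plotkin bound M ≤ 18; given |C| = 3 ≤ bound (satisfied).

Check applicability: 2d = 18, n = 17.
2d − n = 1 > 0, so Plotkin applies.
Compute d/(2d−n) = 9/1 ≈ 9.0000.
⌊d/(2d−n)⌋ = 9.
Plotkin bound: M ≤ 2·9 = 18.
Given |C| = 3, check: satisfied.
This |C| is below the Plotkin bound.


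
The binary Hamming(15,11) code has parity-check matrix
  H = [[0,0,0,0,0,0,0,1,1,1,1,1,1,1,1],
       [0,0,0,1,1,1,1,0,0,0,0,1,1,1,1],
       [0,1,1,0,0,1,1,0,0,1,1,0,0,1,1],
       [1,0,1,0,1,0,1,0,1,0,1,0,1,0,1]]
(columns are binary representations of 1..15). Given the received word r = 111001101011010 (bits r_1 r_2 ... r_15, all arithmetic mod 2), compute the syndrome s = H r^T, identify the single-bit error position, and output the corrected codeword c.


s = (0, 0, 0, 1)^T, error position = 1, corrected codeword c = 011001101011010

Compute s = H r^T mod 2 one row at a time:
  s_1 = 0 + 1 + 0 + 1 + 1 + 0 + 1 + 0 = 4 ≡ 0 (mod 2).
  s_2 = 0 + 0 + 1 + 1 + 1 + 0 + 1 + 0 = 4 ≡ 0 (mod 2).
  s_3 = 1 + 1 + 1 + 1 + 0 + 1 + 1 + 0 = 6 ≡ 0 (mod 2).
  s_4 = 1 + 1 + 0 + 1 + 1 + 1 + 0 + 0 = 5 ≡ 1 (mod 2).
s = (0, 0, 0, 1)^T — this equals column 1 of H (binary 0001), so error is at position 1.
Correct: flip bit 1 of r = 111001101011010 to get c = 011001101011010.


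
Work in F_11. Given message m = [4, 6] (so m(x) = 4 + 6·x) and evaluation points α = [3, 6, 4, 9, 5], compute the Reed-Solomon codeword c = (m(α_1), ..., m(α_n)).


c = [0, 7, 6, 3, 1]

Message polynomial: m(x) = 4 + 6·x (mod 11).
For each evaluation point α_i, compute m(α_i) mod 11:
  α_1 = 3: Horner steps 6 → 0, so m(3) = 0.
  α_2 = 6: Horner steps 6 → 7, so m(6) = 7.
  α_3 = 4: Horner steps 6 → 6, so m(4) = 6.
  α_4 = 9: Horner steps 6 → 3, so m(9) = 3.
  α_5 = 5: Horner steps 6 → 1, so m(5) = 1.
Codeword c = [0, 7, 6, 3, 1] ∈ F_11^5.


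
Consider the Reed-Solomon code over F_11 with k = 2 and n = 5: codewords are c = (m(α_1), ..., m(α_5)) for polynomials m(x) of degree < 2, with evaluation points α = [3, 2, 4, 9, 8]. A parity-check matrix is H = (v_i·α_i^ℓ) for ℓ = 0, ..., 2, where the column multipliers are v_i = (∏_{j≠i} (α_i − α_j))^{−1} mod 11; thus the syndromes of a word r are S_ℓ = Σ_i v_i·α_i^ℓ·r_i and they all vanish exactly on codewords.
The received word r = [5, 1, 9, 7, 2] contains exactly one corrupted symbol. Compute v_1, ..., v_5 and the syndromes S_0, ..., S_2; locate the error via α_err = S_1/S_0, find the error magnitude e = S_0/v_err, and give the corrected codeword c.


S = (10, 3, 2), error at position 5, error magnitude e = 10, c = [5, 1, 9, 7, 3].

Step 1: column multipliers v_i = (∏_{j≠i}(α_i − α_j))^{−1} mod 11.
  i = 1 (α = 3): (3−2)(3−4)(3−9)(3−8) = 1·(−1)·(−6)·(−5) = −30 ≡ 3, so v_1 = 3^{−1} = 4 (mod 11).
  i = 2 (α = 2): (2−3)(2−4)(2−9)(2−8) = (−1)·(−2)·(−7)·(−6) = 84 ≡ 7, so v_2 = 7^{−1} = 8 (mod 11).
  i = 3 (α = 4): (4−3)(4−2)(4−9)(4−8) = 1·2·(−5)·(−4) = 40 ≡ 7, so v_3 = 7^{−1} = 8 (mod 11).
  i = 4 (α = 9): (9−3)(9−2)(9−4)(9−8) = 6·7·5·1 = 210 ≡ 1, so v_4 = 1^{−1} = 1 (mod 11).
  i = 5 (α = 8): (8−3)(8−2)(8−4)(8−9) = 5·6·4·(−1) = −120 ≡ 1, so v_5 = 1^{−1} = 1 (mod 11).
  v = [4, 8, 8, 1, 1].
Step 2: syndromes of r = [5, 1, 9, 7, 2] (all sums mod 11).
  S_0 = Σ v_i r_i = 4·5 + 8·1 + 8·9 + 1·7 + 1·2 = 109 ≡ 10.
  S_1 = Σ v_i α_i r_i = 4·3·5 + 8·2·1 + 8·4·9 + 1·9·7 + 1·8·2 = 443 ≡ 3.
  α_i^2 mod 11 = [9, 4, 5, 4, 9].
  S_2 = Σ v_i α_i^2 r_i = 4·9·5 + 8·4·1 + 8·5·9 + 1·4·7 + 1·9·2 = 618 ≡ 2.
  S = (10, 3, 2) ≠ 0, so r is not a codeword (an error is present).
Step 3: locate the error. For a single error e at position i, S_ℓ = v_i·e·α_i^ℓ, so α_err = S_1/S_0.
  S_0^{−1} = 10^{−1} = 10 (mod 11), so α_err = 3·10 = 30 ≡ 8 = α_5. Error position i = 5.
  Consistency check: S_2/S_1 = 2·4 = 8 ≡ 8 = α_err ✓ (single-error assumption holds).
Step 4: error magnitude e = S_0/v_5 = S_0·∏_{j≠5}(α_5 − α_j) = 10·1 = 10 ≡ 10 (mod 11).
Step 5: correct position 5: c_5 = r_5 − e = 2 − 10 ≡ 3 (mod 11). Hence c = [5, 1, 9, 7, 3].
  Check: interpolating c through the α_i gives m(x) = 4 + 4·x (degree < 2) with m(α_i) = c_i for every i, so c is indeed a codeword.


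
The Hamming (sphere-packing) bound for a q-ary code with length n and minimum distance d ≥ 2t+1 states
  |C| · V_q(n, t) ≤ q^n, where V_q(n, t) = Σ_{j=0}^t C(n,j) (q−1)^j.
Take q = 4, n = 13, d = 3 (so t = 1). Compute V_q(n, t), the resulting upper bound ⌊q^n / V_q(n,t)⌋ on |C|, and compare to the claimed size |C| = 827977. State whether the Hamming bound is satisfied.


V_q(n, t) = 40, q^n = 67108864, Hamming bound = 1677721, |C| = 827977 ≤ bound (satisfied).

Step 1: Compute V_q(n, t) = Σ_{j=0}^1 C(n, j) (q−1)^j.
  j = 0: C(13,0)·(3)^0 = 1·1 = 1.
  j = 1: C(13,1)·(3)^1 = 13·3 = 39.
  V_q(n, t) = 1 + 39 = 40.
Step 2: q^n = 4^13 = 67108864.
Step 3: Hamming bound ⌊q^n / V_q(n,t)⌋ = ⌊67108864/40⌋ = 1677721.
Step 4: Compare |C| = 827977 to 1677721: satisfied.
The claimed |C| lies below the Hamming bound.


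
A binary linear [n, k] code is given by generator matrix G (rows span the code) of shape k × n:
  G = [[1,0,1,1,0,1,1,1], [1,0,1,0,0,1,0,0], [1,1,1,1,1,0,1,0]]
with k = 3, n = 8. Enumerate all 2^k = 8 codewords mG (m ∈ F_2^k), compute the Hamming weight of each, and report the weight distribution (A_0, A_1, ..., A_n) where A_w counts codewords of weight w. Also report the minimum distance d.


Weight distribution: A_0 = 1, A_3 = 2, A_4 = 1, A_5 = 2, A_6 = 2. Minimum distance d = 3.

Enumerate all 2^3 = 8 messages m ∈ F_2^3.
For each, compute codeword c = mG in F_2^8, then tally its weight.
  m = 000 → c = 00000000, weight = 0.
  m = 100 → c = 10110111, weight = 6.
  m = 010 → c = 10100100, weight = 3.
  m = 110 → c = 00010011, weight = 3.
  m = 001 → c = 11111010, weight = 6.
  m = 101 → c = 01001101, weight = 4.
  m = 011 → c = 01011110, weight = 5.
  m = 111 → c = 11101001, weight = 5.
Tally weights:
  weight 0: 1 codewords.
  weight 3: 2 codewords.
  weight 4: 1 codewords.
  weight 5: 2 codewords.
  weight 6: 2 codewords.
Minimum distance d = smallest w > 0 with A_w > 0 = 3.
Sanity: Σ A_w = 8 = 2^3 = 8 ✓.


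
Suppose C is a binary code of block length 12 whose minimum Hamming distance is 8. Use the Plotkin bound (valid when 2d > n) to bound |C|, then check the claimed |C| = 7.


Plotkin bound M ≤ 4; given |C| = 7 > bound (violated).

Check applicability: 2d = 16, n = 12.
2d − n = 4 > 0, so Plotkin applies.
Compute d/(2d−n) = 8/4 ≈ 2.0000.
⌊d/(2d−n)⌋ = 2.
Plotkin bound: M ≤ 2·2 = 4.
Given |C| = 7, check: VIOLATED.
This |C| is above the Plotkin bound, so no binary code with n = 12, d = 8 and 7 codewords exists.


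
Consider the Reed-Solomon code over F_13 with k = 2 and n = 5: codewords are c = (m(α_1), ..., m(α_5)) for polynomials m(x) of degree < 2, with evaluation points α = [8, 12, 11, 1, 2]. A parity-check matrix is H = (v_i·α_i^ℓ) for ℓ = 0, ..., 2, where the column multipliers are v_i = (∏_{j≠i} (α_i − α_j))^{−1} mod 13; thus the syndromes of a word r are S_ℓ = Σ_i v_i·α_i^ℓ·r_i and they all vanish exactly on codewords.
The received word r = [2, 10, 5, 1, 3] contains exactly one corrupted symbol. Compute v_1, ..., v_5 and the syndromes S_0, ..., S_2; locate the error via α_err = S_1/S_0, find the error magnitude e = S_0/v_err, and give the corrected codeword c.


S = (12, 2, 9), error at position 3, error magnitude e = 10, c = [2, 10, 8, 1, 3].

Step 1: column multipliers v_i = (∏_{j≠i}(α_i − α_j))^{−1} mod 13.
  i = 1 (α = 8): (8−12)(8−11)(8−1)(8−2) = (−4)·(−3)·7·6 = 504 ≡ 10, so v_1 = 10^{−1} = 4 (mod 13).
  i = 2 (α = 12): (12−8)(12−11)(12−1)(12−2) = 4·1·11·10 = 440 ≡ 11, so v_2 = 11^{−1} = 6 (mod 13).
  i = 3 (α = 11): (11−8)(11−12)(11−1)(11−2) = 3·(−1)·10·9 = −270 ≡ 3, so v_3 = 3^{−1} = 9 (mod 13).
  i = 4 (α = 1): (1−8)(1−12)(1−11)(1−2) = (−7)·(−11)·(−10)·(−1) = 770 ≡ 3, so v_4 = 3^{−1} = 9 (mod 13).
  i = 5 (α = 2): (2−8)(2−12)(2−11)(2−1) = (−6)·(−10)·(−9)·1 = −540 ≡ 6, so v_5 = 6^{−1} = 11 (mod 13).
  v = [4, 6, 9, 9, 11].
Step 2: syndromes of r = [2, 10, 5, 1, 3] (all sums mod 13).
  S_0 = Σ v_i r_i = 4·2 + 6·10 + 9·5 + 9·1 + 11·3 = 155 ≡ 12.
  S_1 = Σ v_i α_i r_i = 4·8·2 + 6·12·10 + 9·11·5 + 9·1·1 + 11·2·3 = 1354 ≡ 2.
  α_i^2 mod 13 = [12, 1, 4, 1, 4].
  S_2 = Σ v_i α_i^2 r_i = 4·12·2 + 6·1·10 + 9·4·5 + 9·1·1 + 11·4·3 = 477 ≡ 9.
  S = (12, 2, 9) ≠ 0, so r is not a codeword (an error is present).
Step 3: locate the error. For a single error e at position i, S_ℓ = v_i·e·α_i^ℓ, so α_err = S_1/S_0.
  S_0^{−1} = 12^{−1} = 12 (mod 13), so α_err = 2·12 = 24 ≡ 11 = α_3. Error position i = 3.
  Consistency check: S_2/S_1 = 9·7 = 63 ≡ 11 = α_err ✓ (single-error assumption holds).
Step 4: error magnitude e = S_0/v_3 = S_0·∏_{j≠3}(α_3 − α_j) = 12·3 = 36 ≡ 10 (mod 13).
Step 5: correct position 3: c_3 = r_3 − e = 5 − 10 ≡ 8 (mod 13). Hence c = [2, 10, 8, 1, 3].
  Check: interpolating c through the α_i gives m(x) = 12 + 2·x (degree < 2) with m(α_i) = c_i for every i, so c is indeed a codeword.


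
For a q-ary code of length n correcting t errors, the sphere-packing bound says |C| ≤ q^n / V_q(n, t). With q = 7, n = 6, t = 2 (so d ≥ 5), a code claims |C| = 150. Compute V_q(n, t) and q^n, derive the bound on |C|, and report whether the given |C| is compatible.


V_q(n, t) = 577, q^n = 117649, Hamming bound = 203, |C| = 150 ≤ bound (satisfied).

Step 1: Compute V_q(n, t) = Σ_{j=0}^2 C(n, j) (q−1)^j.
  j = 0: C(6,0)·(6)^0 = 1·1 = 1.
  j = 1: C(6,1)·(6)^1 = 6·6 = 36.
  j = 2: C(6,2)·(6)^2 = 15·36 = 540.
  V_q(n, t) = 1 + 36 + 540 = 577.
Step 2: q^n = 7^6 = 117649.
Step 3: Hamming bound ⌊q^n / V_q(n,t)⌋ = ⌊117649/577⌋ = 203.
Step 4: Compare |C| = 150 to 203: satisfied.
The claimed |C| lies below the Hamming bound.


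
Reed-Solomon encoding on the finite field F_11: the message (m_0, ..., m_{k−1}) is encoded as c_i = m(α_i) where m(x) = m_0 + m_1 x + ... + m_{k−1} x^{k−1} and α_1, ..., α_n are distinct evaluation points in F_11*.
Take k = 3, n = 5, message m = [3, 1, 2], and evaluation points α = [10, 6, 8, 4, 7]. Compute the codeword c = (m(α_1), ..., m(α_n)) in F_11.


c = [4, 4, 7, 6, 9]

Message polynomial: m(x) = 3 + 1·x + 2·x^2 (mod 11).
For each evaluation point α_i, compute m(α_i) mod 11:
  α_1 = 10: Horner steps 2 → 10 → 4, so m(10) = 4.
  α_2 = 6: Horner steps 2 → 2 → 4, so m(6) = 4.
  α_3 = 8: Horner steps 2 → 6 → 7, so m(8) = 7.
  α_4 = 4: Horner steps 2 → 9 → 6, so m(4) = 6.
  α_5 = 7: Horner steps 2 → 4 → 9, so m(7) = 9.
Codeword c = [4, 4, 7, 6, 9] ∈ F_11^5.


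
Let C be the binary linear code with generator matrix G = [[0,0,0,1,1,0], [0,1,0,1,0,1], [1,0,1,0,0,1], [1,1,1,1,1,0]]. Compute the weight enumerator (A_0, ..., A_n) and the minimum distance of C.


Weight distribution: A_0 = 1, A_1 = 2, A_2 = 2, A_3 = 4, A_4 = 5, A_5 = 2. Minimum distance d = 1.

Enumerate all 2^4 = 16 messages m ∈ F_2^4.
For each, compute codeword c = mG in F_2^6, then tally its weight.
  m = 0000 → c = 000000, weight = 0.
  m = 1000 → c = 000110, weight = 2.
  m = 0100 → c = 010101, weight = 3.
  m = 1100 → c = 010011, weight = 3.
  m = 0010 → c = 101001, weight = 3.
  m = 1010 → c = 101111, weight = 5.
  m = 0110 → c = 111100, weight = 4.
  m = 1110 → c = 111010, weight = 4.
  m = 0001 → c = 111110, weight = 5.
  m = 1001 → c = 111000, weight = 3.
  m = 0101 → c = 101011, weight = 4.
  m = 1101 → c = 101101, weight = 4.
  m = 0011 → c = 010111, weight = 4.
  m = 1011 → c = 010001, weight = 2.
  m = 0111 → c = 000010, weight = 1.
  m = 1111 → c = 000100, weight = 1.
Tally weights:
  weight 0: 1 codewords.
  weight 1: 2 codewords.
  weight 2: 2 codewords.
  weight 3: 4 codewords.
  weight 4: 5 codewords.
  weight 5: 2 codewords.
Minimum distance d = smallest w > 0 with A_w > 0 = 1.
Sanity: Σ A_w = 16 = 2^4 = 16 ✓.


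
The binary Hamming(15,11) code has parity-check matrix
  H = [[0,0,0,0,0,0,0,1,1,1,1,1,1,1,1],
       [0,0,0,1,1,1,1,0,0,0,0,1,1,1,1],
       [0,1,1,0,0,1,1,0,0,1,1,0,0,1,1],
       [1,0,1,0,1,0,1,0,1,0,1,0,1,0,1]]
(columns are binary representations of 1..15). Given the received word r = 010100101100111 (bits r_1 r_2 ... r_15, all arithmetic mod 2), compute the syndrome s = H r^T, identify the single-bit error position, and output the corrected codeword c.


s = (1, 1, 1, 0)^T, error position = 14, corrected codeword c = 010100101100101

Compute s = H r^T mod 2 one row at a time:
  s_1 = 0 + 1 + 1 + 0 + 0 + 1 + 1 + 1 = 5 ≡ 1 (mod 2).
  s_2 = 1 + 0 + 0 + 1 + 0 + 1 + 1 + 1 = 5 ≡ 1 (mod 2).
  s_3 = 1 + 0 + 0 + 1 + 1 + 0 + 1 + 1 = 5 ≡ 1 (mod 2).
  s_4 = 0 + 0 + 0 + 1 + 1 + 0 + 1 + 1 = 4 ≡ 0 (mod 2).
s = (1, 1, 1, 0)^T — this equals column 14 of H (binary 1110), so error is at position 14.
Correct: flip bit 14 of r = 010100101100111 to get c = 010100101100101.


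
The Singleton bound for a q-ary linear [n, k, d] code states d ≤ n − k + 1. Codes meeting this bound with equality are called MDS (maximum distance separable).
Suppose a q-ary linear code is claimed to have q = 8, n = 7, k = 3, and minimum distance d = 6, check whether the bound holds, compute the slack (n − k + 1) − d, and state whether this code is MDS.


Singleton RHS = n − k + 1 = 5, slack = -1, bound violated (no such code; not MDS).

Singleton bound: d ≤ n − k + 1.
Here n = 7, k = 3, so n − k + 1 = 5.
Given d = 6, check d ≤ 5: NO.
Slack = (n − k + 1) − d = -1.
The slack is negative: d = 6 exceeds n − k + 1 = 5 by 1, so the Singleton bound is violated and no linear [7, 3, 6]_8 code can exist. In particular it is not MDS (MDS requires d = n − k + 1 exactly).
Description: the claimed parameters are [7, 3, 6]_8; such a code would be impossible (violates the Singleton bound).


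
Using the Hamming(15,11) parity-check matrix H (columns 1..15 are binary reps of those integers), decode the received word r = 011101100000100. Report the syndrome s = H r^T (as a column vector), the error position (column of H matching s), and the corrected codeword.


s = (1, 0, 0, 1)^T, error position = 9, corrected codeword c = 011101101000100

Compute s = H r^T mod 2 one row at a time:
  s_1 = 0 + 0 + 0 + 0 + 0 + 1 + 0 + 0 = 1 ≡ 1 (mod 2).
  s_2 = 1 + 0 + 1 + 1 + 0 + 1 + 0 + 0 = 4 ≡ 0 (mod 2).
  s_3 = 1 + 1 + 1 + 1 + 0 + 0 + 0 + 0 = 4 ≡ 0 (mod 2).
  s_4 = 0 + 1 + 0 + 1 + 0 + 0 + 1 + 0 = 3 ≡ 1 (mod 2).
s = (1, 0, 0, 1)^T — this equals column 9 of H (binary 1001), so error is at position 9.
Correct: flip bit 9 of r = 011101100000100 to get c = 011101101000100.


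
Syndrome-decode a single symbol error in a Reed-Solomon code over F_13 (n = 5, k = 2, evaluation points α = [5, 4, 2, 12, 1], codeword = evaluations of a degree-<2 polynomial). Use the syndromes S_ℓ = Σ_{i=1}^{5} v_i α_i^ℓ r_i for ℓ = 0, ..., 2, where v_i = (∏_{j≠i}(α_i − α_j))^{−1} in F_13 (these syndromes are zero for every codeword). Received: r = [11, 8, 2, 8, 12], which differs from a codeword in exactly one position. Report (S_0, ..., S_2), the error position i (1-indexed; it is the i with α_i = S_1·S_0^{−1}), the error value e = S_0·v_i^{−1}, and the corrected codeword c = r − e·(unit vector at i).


S = (12, 1, 12), error at position 4, error magnitude e = 2, c = [11, 8, 2, 6, 12].

Step 1: column multipliers v_i = (∏_{j≠i}(α_i − α_j))^{−1} mod 13.
  i = 1 (α = 5): (5−4)(5−2)(5−12)(5−1) = 1·3·(−7)·4 = −84 ≡ 7, so v_1 = 7^{−1} = 2 (mod 13).
  i = 2 (α = 4): (4−5)(4−2)(4−12)(4−1) = (−1)·2·(−8)·3 = 48 ≡ 9, so v_2 = 9^{−1} = 3 (mod 13).
  i = 3 (α = 2): (2−5)(2−4)(2−12)(2−1) = (−3)·(−2)·(−10)·1 = −60 ≡ 5, so v_3 = 5^{−1} = 8 (mod 13).
  i = 4 (α = 12): (12−5)(12−4)(12−2)(12−1) = 7·8·10·11 = 6160 ≡ 11, so v_4 = 11^{−1} = 6 (mod 13).
  i = 5 (α = 1): (1−5)(1−4)(1−2)(1−12) = (−4)·(−3)·(−1)·(−11) = 132 ≡ 2, so v_5 = 2^{−1} = 7 (mod 13).
  v = [2, 3, 8, 6, 7].
Step 2: syndromes of r = [11, 8, 2, 8, 12] (all sums mod 13).
  S_0 = Σ v_i r_i = 2·11 + 3·8 + 8·2 + 6·8 + 7·12 = 194 ≡ 12.
  S_1 = Σ v_i α_i r_i = 2·5·11 + 3·4·8 + 8·2·2 + 6·12·8 + 7·1·12 = 898 ≡ 1.
  α_i^2 mod 13 = [12, 3, 4, 1, 1].
  S_2 = Σ v_i α_i^2 r_i = 2·12·11 + 3·3·8 + 8·4·2 + 6·1·8 + 7·1·12 = 532 ≡ 12.
  S = (12, 1, 12) ≠ 0, so r is not a codeword (an error is present).
Step 3: locate the error. For a single error e at position i, S_ℓ = v_i·e·α_i^ℓ, so α_err = S_1/S_0.
  S_0^{−1} = 12^{−1} = 12 (mod 13), so α_err = 1·12 = 12 ≡ 12 = α_4. Error position i = 4.
  Consistency check: S_2/S_1 = 12·1 = 12 ≡ 12 = α_err ✓ (single-error assumption holds).
Step 4: error magnitude e = S_0/v_4 = S_0·∏_{j≠4}(α_4 − α_j) = 12·11 = 132 ≡ 2 (mod 13).
Step 5: correct position 4: c_4 = r_4 − e = 8 − 2 ≡ 6 (mod 13). Hence c = [11, 8, 2, 6, 12].
  Check: interpolating c through the α_i gives m(x) = 9 + 3·x (degree < 2) with m(α_i) = c_i for every i, so c is indeed a codeword.


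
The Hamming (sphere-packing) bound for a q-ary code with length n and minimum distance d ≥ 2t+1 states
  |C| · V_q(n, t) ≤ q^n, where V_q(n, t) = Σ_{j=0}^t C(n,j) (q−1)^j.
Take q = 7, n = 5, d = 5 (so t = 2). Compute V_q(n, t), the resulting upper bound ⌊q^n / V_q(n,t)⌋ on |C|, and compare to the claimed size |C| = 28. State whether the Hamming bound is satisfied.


V_q(n, t) = 391, q^n = 16807, Hamming bound = 42, |C| = 28 ≤ bound (satisfied).

Step 1: Compute V_q(n, t) = Σ_{j=0}^2 C(n, j) (q−1)^j.
  j = 0: C(5,0)·(6)^0 = 1·1 = 1.
  j = 1: C(5,1)·(6)^1 = 5·6 = 30.
  j = 2: C(5,2)·(6)^2 = 10·36 = 360.
  V_q(n, t) = 1 + 30 + 360 = 391.
Step 2: q^n = 7^5 = 16807.
Step 3: Hamming bound ⌊q^n / V_q(n,t)⌋ = ⌊16807/391⌋ = 42.
Step 4: Compare |C| = 28 to 42: satisfied.
The claimed |C| lies below the Hamming bound.


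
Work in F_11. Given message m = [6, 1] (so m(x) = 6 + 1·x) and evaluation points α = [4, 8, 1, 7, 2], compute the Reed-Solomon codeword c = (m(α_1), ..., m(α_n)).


c = [10, 3, 7, 2, 8]

Message polynomial: m(x) = 6 + 1·x (mod 11).
For each evaluation point α_i, compute m(α_i) mod 11:
  α_1 = 4: Horner steps 1 → 10, so m(4) = 10.
  α_2 = 8: Horner steps 1 → 3, so m(8) = 3.
  α_3 = 1: Horner steps 1 → 7, so m(1) = 7.
  α_4 = 7: Horner steps 1 → 2, so m(7) = 2.
  α_5 = 2: Horner steps 1 → 8, so m(2) = 8.
Codeword c = [10, 3, 7, 2, 8] ∈ F_11^5.


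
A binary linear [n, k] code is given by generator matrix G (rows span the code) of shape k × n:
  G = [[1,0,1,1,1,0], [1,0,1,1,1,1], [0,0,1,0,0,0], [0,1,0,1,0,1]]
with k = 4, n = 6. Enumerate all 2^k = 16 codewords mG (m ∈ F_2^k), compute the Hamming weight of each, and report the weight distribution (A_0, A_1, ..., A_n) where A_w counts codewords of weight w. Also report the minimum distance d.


Weight distribution: A_0 = 1, A_1 = 2, A_2 = 2, A_3 = 4, A_4 = 5, A_5 = 2. Minimum distance d = 1.

Enumerate all 2^4 = 16 messages m ∈ F_2^4.
For each, compute codeword c = mG in F_2^6, then tally its weight.
  m = 0000 → c = 000000, weight = 0.
  m = 1000 → c = 101110, weight = 4.
  m = 0100 → c = 101111, weight = 5.
  m = 1100 → c = 000001, weight = 1.
  m = 0010 → c = 001000, weight = 1.
  m = 1010 → c = 100110, weight = 3.
  m = 0110 → c = 100111, weight = 4.
  m = 1110 → c = 001001, weight = 2.
  m = 0001 → c = 010101, weight = 3.
  m = 1001 → c = 111011, weight = 5.
  m = 0101 → c = 111010, weight = 4.
  m = 1101 → c = 010100, weight = 2.
  m = 0011 → c = 011101, weight = 4.
  m = 1011 → c = 110011, weight = 4.
  m = 0111 → c = 110010, weight = 3.
  m = 1111 → c = 011100, weight = 3.
Tally weights:
  weight 0: 1 codewords.
  weight 1: 2 codewords.
  weight 2: 2 codewords.
  weight 3: 4 codewords.
  weight 4: 5 codewords.
  weight 5: 2 codewords.
Minimum distance d = smallest w > 0 with A_w > 0 = 1.
Sanity: Σ A_w = 16 = 2^4 = 16 ✓.


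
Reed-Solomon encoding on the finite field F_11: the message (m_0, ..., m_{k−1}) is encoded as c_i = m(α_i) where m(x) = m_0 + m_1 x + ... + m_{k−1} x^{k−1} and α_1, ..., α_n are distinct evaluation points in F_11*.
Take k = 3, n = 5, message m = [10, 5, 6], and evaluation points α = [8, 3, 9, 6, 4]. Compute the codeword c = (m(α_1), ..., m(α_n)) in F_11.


c = [5, 2, 2, 3, 5]

Message polynomial: m(x) = 10 + 5·x + 6·x^2 (mod 11).
For each evaluation point α_i, compute m(α_i) mod 11:
  α_1 = 8: Horner steps 6 → 9 → 5, so m(8) = 5.
  α_2 = 3: Horner steps 6 → 1 → 2, so m(3) = 2.
  α_3 = 9: Horner steps 6 → 4 → 2, so m(9) = 2.
  α_4 = 6: Horner steps 6 → 8 → 3, so m(6) = 3.
  α_5 = 4: Horner steps 6 → 7 → 5, so m(4) = 5.
Codeword c = [5, 2, 2, 3, 5] ∈ F_11^5.


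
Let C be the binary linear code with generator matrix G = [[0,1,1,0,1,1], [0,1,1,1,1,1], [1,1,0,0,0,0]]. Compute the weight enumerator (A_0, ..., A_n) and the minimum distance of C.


Weight distribution: A_0 = 1, A_1 = 1, A_2 = 1, A_3 = 1, A_4 = 2, A_5 = 2. Minimum distance d = 1.

Enumerate all 2^3 = 8 messages m ∈ F_2^3.
For each, compute codeword c = mG in F_2^6, then tally its weight.
  m = 000 → c = 000000, weight = 0.
  m = 100 → c = 011011, weight = 4.
  m = 010 → c = 011111, weight = 5.
  m = 110 → c = 000100, weight = 1.
  m = 001 → c = 110000, weight = 2.
  m = 101 → c = 101011, weight = 4.
  m = 011 → c = 101111, weight = 5.
  m = 111 → c = 110100, weight = 3.
Tally weights:
  weight 0: 1 codewords.
  weight 1: 1 codewords.
  weight 2: 1 codewords.
  weight 3: 1 codewords.
  weight 4: 2 codewords.
  weight 5: 2 codewords.
Minimum distance d = smallest w > 0 with A_w > 0 = 1.
Sanity: Σ A_w = 8 = 2^3 = 8 ✓.


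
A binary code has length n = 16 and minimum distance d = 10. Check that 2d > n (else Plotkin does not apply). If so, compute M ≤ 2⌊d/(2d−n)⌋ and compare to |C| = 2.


Plotkin bound M ≤ 4; given |C| = 2 ≤ bound (satisfied).

Check applicability: 2d = 20, n = 16.
2d − n = 4 > 0, so Plotkin applies.
Compute d/(2d−n) = 10/4 ≈ 2.5000.
⌊d/(2d−n)⌋ = 2.
Plotkin bound: M ≤ 2·2 = 4.
Given |C| = 2, check: satisfied.
This |C| is below the Plotkin bound.


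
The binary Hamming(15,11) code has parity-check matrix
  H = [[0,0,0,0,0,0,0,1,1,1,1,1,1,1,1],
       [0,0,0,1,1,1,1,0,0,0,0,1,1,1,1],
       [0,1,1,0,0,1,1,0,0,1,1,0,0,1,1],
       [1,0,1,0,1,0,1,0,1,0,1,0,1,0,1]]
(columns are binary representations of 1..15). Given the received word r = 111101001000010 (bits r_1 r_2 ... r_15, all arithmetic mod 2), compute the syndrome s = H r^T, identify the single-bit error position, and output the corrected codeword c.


s = (0, 1, 0, 1)^T, error position = 5, corrected codeword c = 111111001000010

Compute s = H r^T mod 2 one row at a time:
  s_1 = 0 + 1 + 0 + 0 + 0 + 0 + 1 + 0 = 2 ≡ 0 (mod 2).
  s_2 = 1 + 0 + 1 + 0 + 0 + 0 + 1 + 0 = 3 ≡ 1 (mod 2).
  s_3 = 1 + 1 + 1 + 0 + 0 + 0 + 1 + 0 = 4 ≡ 0 (mod 2).
  s_4 = 1 + 1 + 0 + 0 + 1 + 0 + 0 + 0 = 3 ≡ 1 (mod 2).
s = (0, 1, 0, 1)^T — this equals column 5 of H (binary 0101), so error is at position 5.
Correct: flip bit 5 of r = 111101001000010 to get c = 111111001000010.


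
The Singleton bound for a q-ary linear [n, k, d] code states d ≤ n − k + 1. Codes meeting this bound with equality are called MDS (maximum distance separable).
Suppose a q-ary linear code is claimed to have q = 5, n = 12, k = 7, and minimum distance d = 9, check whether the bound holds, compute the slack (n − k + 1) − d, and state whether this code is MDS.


Singleton RHS = n − k + 1 = 6, slack = -3, bound violated (no such code; not MDS).

Singleton bound: d ≤ n − k + 1.
Here n = 12, k = 7, so n − k + 1 = 6.
Given d = 9, check d ≤ 6: NO.
Slack = (n − k + 1) − d = -3.
The slack is negative: d = 9 exceeds n − k + 1 = 6 by 3, so the Singleton bound is violated and no linear [12, 7, 9]_5 code can exist. In particular it is not MDS (MDS requires d = n − k + 1 exactly).
Description: the claimed parameters are [12, 7, 9]_5; such a code would be impossible (violates the Singleton bound).


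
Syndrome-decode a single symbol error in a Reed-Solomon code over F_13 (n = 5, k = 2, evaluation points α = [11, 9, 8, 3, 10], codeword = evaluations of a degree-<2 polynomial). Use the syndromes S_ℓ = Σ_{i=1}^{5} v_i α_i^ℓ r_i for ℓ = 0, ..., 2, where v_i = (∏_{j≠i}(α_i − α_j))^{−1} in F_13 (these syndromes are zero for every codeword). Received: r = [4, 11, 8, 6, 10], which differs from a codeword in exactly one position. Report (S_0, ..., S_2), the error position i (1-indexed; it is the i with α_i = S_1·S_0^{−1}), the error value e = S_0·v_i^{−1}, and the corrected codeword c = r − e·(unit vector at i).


S = (4, 1, 10), error at position 5, error magnitude e = 9, c = [4, 11, 8, 6, 1].

Step 1: column multipliers v_i = (∏_{j≠i}(α_i − α_j))^{−1} mod 13.
  i = 1 (α = 11): (11−9)(11−8)(11−3)(11−10) = 2·3·8·1 = 48 ≡ 9, so v_1 = 9^{−1} = 3 (mod 13).
  i = 2 (α = 9): (9−11)(9−8)(9−3)(9−10) = (−2)·1·6·(−1) = 12 ≡ 12, so v_2 = 12^{−1} = 12 (mod 13).
  i = 3 (α = 8): (8−11)(8−9)(8−3)(8−10) = (−3)·(−1)·5·(−2) = −30 ≡ 9, so v_3 = 9^{−1} = 3 (mod 13).
  i = 4 (α = 3): (3−11)(3−9)(3−8)(3−10) = (−8)·(−6)·(−5)·(−7) = 1680 ≡ 3, so v_4 = 3^{−1} = 9 (mod 13).
  i = 5 (α = 10): (10−11)(10−9)(10−8)(10−3) = (−1)·1·2·7 = −14 ≡ 12, so v_5 = 12^{−1} = 12 (mod 13).
  v = [3, 12, 3, 9, 12].
Step 2: syndromes of r = [4, 11, 8, 6, 10] (all sums mod 13).
  S_0 = Σ v_i r_i = 3·4 + 12·11 + 3·8 + 9·6 + 12·10 = 342 ≡ 4.
  S_1 = Σ v_i α_i r_i = 3·11·4 + 12·9·11 + 3·8·8 + 9·3·6 + 12·10·10 = 2874 ≡ 1.
  α_i^2 mod 13 = [4, 3, 12, 9, 9].
  S_2 = Σ v_i α_i^2 r_i = 3·4·4 + 12·3·11 + 3·12·8 + 9·9·6 + 12·9·10 = 2298 ≡ 10.
  S = (4, 1, 10) ≠ 0, so r is not a codeword (an error is present).
Step 3: locate the error. For a single error e at position i, S_ℓ = v_i·e·α_i^ℓ, so α_err = S_1/S_0.
  S_0^{−1} = 4^{−1} = 10 (mod 13), so α_err = 1·10 = 10 ≡ 10 = α_5. Error position i = 5.
  Consistency check: S_2/S_1 = 10·1 = 10 ≡ 10 = α_err ✓ (single-error assumption holds).
Step 4: error magnitude e = S_0/v_5 = S_0·∏_{j≠5}(α_5 − α_j) = 4·12 = 48 ≡ 9 (mod 13).
Step 5: correct position 5: c_5 = r_5 − e = 10 − 9 ≡ 1 (mod 13). Hence c = [4, 11, 8, 6, 1].
  Check: interpolating c through the α_i gives m(x) = 10 + 3·x (degree < 2) with m(α_i) = c_i for every i, so c is indeed a codeword.


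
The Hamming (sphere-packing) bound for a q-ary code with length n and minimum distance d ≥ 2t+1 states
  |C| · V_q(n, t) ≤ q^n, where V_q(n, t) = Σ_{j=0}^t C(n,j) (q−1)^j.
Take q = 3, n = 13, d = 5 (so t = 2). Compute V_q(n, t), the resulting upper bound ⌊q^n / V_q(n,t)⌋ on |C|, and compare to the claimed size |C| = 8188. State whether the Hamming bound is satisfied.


V_q(n, t) = 339, q^n = 1594323, Hamming bound = 4703, |C| = 8188 > bound (violated).

Step 1: Compute V_q(n, t) = Σ_{j=0}^2 C(n, j) (q−1)^j.
  j = 0: C(13,0)·(2)^0 = 1·1 = 1.
  j = 1: C(13,1)·(2)^1 = 13·2 = 26.
  j = 2: C(13,2)·(2)^2 = 78·4 = 312.
  V_q(n, t) = 1 + 26 + 312 = 339.
Step 2: q^n = 3^13 = 1594323.
Step 3: Hamming bound ⌊q^n / V_q(n,t)⌋ = ⌊1594323/339⌋ = 4703.
Step 4: Compare |C| = 8188 to 4703: violated.
The claimed |C| lies above the Hamming bound, so no 3-ary code of length 13 with d ≥ 5 can have 8188 codewords.


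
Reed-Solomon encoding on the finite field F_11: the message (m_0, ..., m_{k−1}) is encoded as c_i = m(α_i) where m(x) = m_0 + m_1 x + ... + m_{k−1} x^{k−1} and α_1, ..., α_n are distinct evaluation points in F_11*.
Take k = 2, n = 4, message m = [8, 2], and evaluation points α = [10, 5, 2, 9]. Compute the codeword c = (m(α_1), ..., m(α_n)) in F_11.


c = [6, 7, 1, 4]

Message polynomial: m(x) = 8 + 2·x (mod 11).
For each evaluation point α_i, compute m(α_i) mod 11:
  α_1 = 10: Horner steps 2 → 6, so m(10) = 6.
  α_2 = 5: Horner steps 2 → 7, so m(5) = 7.
  α_3 = 2: Horner steps 2 → 1, so m(2) = 1.
  α_4 = 9: Horner steps 2 → 4, so m(9) = 4.
Codeword c = [6, 7, 1, 4] ∈ F_11^4.


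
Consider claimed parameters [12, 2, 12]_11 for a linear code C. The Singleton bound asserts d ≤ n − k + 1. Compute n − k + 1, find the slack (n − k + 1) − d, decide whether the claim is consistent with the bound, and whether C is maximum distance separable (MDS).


Singleton RHS = n − k + 1 = 11, slack = -1, bound violated (no such code; not MDS).

Singleton bound: d ≤ n − k + 1.
Here n = 12, k = 2, so n − k + 1 = 11.
Given d = 12, check d ≤ 11: NO.
Slack = (n − k + 1) − d = -1.
The slack is negative: d = 12 exceeds n − k + 1 = 11 by 1, so the Singleton bound is violated and no linear [12, 2, 12]_11 code can exist. In particular it is not MDS (MDS requires d = n − k + 1 exactly).
Description: the claimed parameters are [12, 2, 12]_11; such a code would be impossible (violates the Singleton bound).


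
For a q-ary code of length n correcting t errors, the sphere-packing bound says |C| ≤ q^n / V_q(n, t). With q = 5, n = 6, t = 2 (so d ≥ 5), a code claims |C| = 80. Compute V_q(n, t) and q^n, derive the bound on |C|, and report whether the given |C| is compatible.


V_q(n, t) = 265, q^n = 15625, Hamming bound = 58, |C| = 80 > bound (violated).

Step 1: Compute V_q(n, t) = Σ_{j=0}^2 C(n, j) (q−1)^j.
  j = 0: C(6,0)·(4)^0 = 1·1 = 1.
  j = 1: C(6,1)·(4)^1 = 6·4 = 24.
  j = 2: C(6,2)·(4)^2 = 15·16 = 240.
  V_q(n, t) = 1 + 24 + 240 = 265.
Step 2: q^n = 5^6 = 15625.
Step 3: Hamming bound ⌊q^n / V_q(n,t)⌋ = ⌊15625/265⌋ = 58.
Step 4: Compare |C| = 80 to 58: violated.
The claimed |C| lies above the Hamming bound, so no 5-ary code of length 6 with d ≥ 5 can have 80 codewords.


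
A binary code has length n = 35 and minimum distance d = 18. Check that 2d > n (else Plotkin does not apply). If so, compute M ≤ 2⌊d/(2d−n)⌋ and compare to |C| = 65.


Plotkin bound M ≤ 36; given |C| = 65 > bound (violated).

Check applicability: 2d = 36, n = 35.
2d − n = 1 > 0, so Plotkin applies.
Compute d/(2d−n) = 18/1 ≈ 18.0000.
⌊d/(2d−n)⌋ = 18.
Plotkin bound: M ≤ 2·18 = 36.
Given |C| = 65, check: VIOLATED.
This |C| is above the Plotkin bound, so no binary code with n = 35, d = 18 and 65 codewords exists.


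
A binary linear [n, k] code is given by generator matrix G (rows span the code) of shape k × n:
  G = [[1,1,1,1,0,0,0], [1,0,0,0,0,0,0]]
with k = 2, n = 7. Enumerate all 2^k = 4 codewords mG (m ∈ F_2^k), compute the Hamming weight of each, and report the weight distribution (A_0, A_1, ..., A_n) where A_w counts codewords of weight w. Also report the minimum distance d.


Weight distribution: A_0 = 1, A_1 = 1, A_3 = 1, A_4 = 1. Minimum distance d = 1.

Enumerate all 2^2 = 4 messages m ∈ F_2^2.
For each, compute codeword c = mG in F_2^7, then tally its weight.
  m = 00 → c = 0000000, weight = 0.
  m = 10 → c = 1111000, weight = 4.
  m = 01 → c = 1000000, weight = 1.
  m = 11 → c = 0111000, weight = 3.
Tally weights:
  weight 0: 1 codewords.
  weight 1: 1 codewords.
  weight 3: 1 codewords.
  weight 4: 1 codewords.
Minimum distance d = smallest w > 0 with A_w > 0 = 1.
Sanity: Σ A_w = 4 = 2^2 = 4 ✓.


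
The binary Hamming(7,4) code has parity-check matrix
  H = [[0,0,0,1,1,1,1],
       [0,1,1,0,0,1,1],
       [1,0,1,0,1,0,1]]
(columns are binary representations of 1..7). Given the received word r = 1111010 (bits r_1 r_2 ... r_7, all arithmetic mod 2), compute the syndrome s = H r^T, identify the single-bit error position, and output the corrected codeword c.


s = (0, 1, 0)^T, error position = 2, corrected codeword c = 1011010

Compute s = H r^T mod 2 one row at a time:
  s_1 = 1 + 0 + 1 + 0 = 2 ≡ 0 (mod 2).
  s_2 = 1 + 1 + 1 + 0 = 3 ≡ 1 (mod 2).
  s_3 = 1 + 1 + 0 + 0 = 2 ≡ 0 (mod 2).
s = (0, 1, 0)^T — this equals column 2 of H (binary 010), so error is at position 2.
Correct: flip bit 2 of r = 1111010 to get c = 1011010.


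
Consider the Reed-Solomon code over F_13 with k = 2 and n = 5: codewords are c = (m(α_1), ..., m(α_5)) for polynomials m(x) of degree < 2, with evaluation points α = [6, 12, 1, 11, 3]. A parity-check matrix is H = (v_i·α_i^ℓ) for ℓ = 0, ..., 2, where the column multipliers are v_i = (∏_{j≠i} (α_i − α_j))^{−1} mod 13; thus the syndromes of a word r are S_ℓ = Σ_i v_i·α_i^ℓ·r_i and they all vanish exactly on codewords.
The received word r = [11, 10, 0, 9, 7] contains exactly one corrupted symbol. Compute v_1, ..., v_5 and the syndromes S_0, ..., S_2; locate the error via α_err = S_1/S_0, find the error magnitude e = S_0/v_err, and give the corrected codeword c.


S = (12, 1, 12), error at position 2, error magnitude e = 4, c = [11, 6, 0, 9, 7].

Step 1: column multipliers v_i = (∏_{j≠i}(α_i − α_j))^{−1} mod 13.
  i = 1 (α = 6): (6−12)(6−1)(6−11)(6−3) = (−6)·5·(−5)·3 = 450 ≡ 8, so v_1 = 8^{−1} = 5 (mod 13).
  i = 2 (α = 12): (12−6)(12−1)(12−11)(12−3) = 6·11·1·9 = 594 ≡ 9, so v_2 = 9^{−1} = 3 (mod 13).
  i = 3 (α = 1): (1−6)(1−12)(1−11)(1−3) = (−5)·(−11)·(−10)·(−2) = 1100 ≡ 8, so v_3 = 8^{−1} = 5 (mod 13).
  i = 4 (α = 11): (11−6)(11−12)(11−1)(11−3) = 5·(−1)·10·8 = −400 ≡ 3, so v_4 = 3^{−1} = 9 (mod 13).
  i = 5 (α = 3): (3−6)(3−12)(3−1)(3−11) = (−3)·(−9)·2·(−8) = −432 ≡ 10, so v_5 = 10^{−1} = 4 (mod 13).
  v = [5, 3, 5, 9, 4].
Step 2: syndromes of r = [11, 10, 0, 9, 7] (all sums mod 13).
  S_0 = Σ v_i r_i = 5·11 + 3·10 + 5·0 + 9·9 + 4·7 = 194 ≡ 12.
  S_1 = Σ v_i α_i r_i = 5·6·11 + 3·12·10 + 5·1·0 + 9·11·9 + 4·3·7 = 1665 ≡ 1.
  α_i^2 mod 13 = [10, 1, 1, 4, 9].
  S_2 = Σ v_i α_i^2 r_i = 5·10·11 + 3·1·10 + 5·1·0 + 9·4·9 + 4·9·7 = 1156 ≡ 12.
  S = (12, 1, 12) ≠ 0, so r is not a codeword (an error is present).
Step 3: locate the error. For a single error e at position i, S_ℓ = v_i·e·α_i^ℓ, so α_err = S_1/S_0.
  S_0^{−1} = 12^{−1} = 12 (mod 13), so α_err = 1·12 = 12 ≡ 12 = α_2. Error position i = 2.
  Consistency check: S_2/S_1 = 12·1 = 12 ≡ 12 = α_err ✓ (single-error assumption holds).
Step 4: error magnitude e = S_0/v_2 = S_0·∏_{j≠2}(α_2 − α_j) = 12·9 = 108 ≡ 4 (mod 13).
Step 5: correct position 2: c_2 = r_2 − e = 10 − 4 ≡ 6 (mod 13). Hence c = [11, 6, 0, 9, 7].
  Check: interpolating c through the α_i gives m(x) = 3 + 10·x (degree < 2) with m(α_i) = c_i for every i, so c is indeed a codeword.


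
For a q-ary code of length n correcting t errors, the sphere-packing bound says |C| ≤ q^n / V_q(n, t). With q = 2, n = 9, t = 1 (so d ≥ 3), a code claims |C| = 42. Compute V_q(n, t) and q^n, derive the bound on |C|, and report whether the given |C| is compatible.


V_q(n, t) = 10, q^n = 512, Hamming bound = 51, |C| = 42 ≤ bound (satisfied).

Step 1: Compute V_q(n, t) = Σ_{j=0}^1 C(n, j) (q−1)^j.
  j = 0: C(9,0)·(1)^0 = 1·1 = 1.
  j = 1: C(9,1)·(1)^1 = 9·1 = 9.
  V_q(n, t) = 1 + 9 = 10.
Step 2: q^n = 2^9 = 512.
Step 3: Hamming bound ⌊q^n / V_q(n,t)⌋ = ⌊512/10⌋ = 51.
Step 4: Compare |C| = 42 to 51: satisfied.
The claimed |C| lies below the Hamming bound.


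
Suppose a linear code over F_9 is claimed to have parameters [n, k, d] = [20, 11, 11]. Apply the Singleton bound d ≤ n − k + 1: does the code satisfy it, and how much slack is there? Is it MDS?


Singleton RHS = n − k + 1 = 10, slack = -1, bound violated (no such code; not MDS).

Singleton bound: d ≤ n − k + 1.
Here n = 20, k = 11, so n − k + 1 = 10.
Given d = 11, check d ≤ 10: NO.
Slack = (n − k + 1) − d = -1.
The slack is negative: d = 11 exceeds n − k + 1 = 10 by 1, so the Singleton bound is violated and no linear [20, 11, 11]_9 code can exist. In particular it is not MDS (MDS requires d = n − k + 1 exactly).
Description: the claimed parameters are [20, 11, 11]_9; such a code would be impossible (violates the Singleton bound).


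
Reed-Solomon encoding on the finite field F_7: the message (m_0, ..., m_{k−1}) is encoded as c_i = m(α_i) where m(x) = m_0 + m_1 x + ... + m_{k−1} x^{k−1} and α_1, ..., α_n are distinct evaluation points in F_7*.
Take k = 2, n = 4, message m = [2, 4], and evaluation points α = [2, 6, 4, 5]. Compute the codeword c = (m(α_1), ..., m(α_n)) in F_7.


c = [3, 5, 4, 1]

Message polynomial: m(x) = 2 + 4·x (mod 7).
For each evaluation point α_i, compute m(α_i) mod 7:
  α_1 = 2: Horner steps 4 → 3, so m(2) = 3.
  α_2 = 6: Horner steps 4 → 5, so m(6) = 5.
  α_3 = 4: Horner steps 4 → 4, so m(4) = 4.
  α_4 = 5: Horner steps 4 → 1, so m(5) = 1.
Codeword c = [3, 5, 4, 1] ∈ F_7^4.


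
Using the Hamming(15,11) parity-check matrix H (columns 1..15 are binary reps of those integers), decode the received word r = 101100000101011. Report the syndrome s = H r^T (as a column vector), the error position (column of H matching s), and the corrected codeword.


s = (0, 0, 0, 1)^T, error position = 1, corrected codeword c = 001100000101011

Compute s = H r^T mod 2 one row at a time:
  s_1 = 0 + 0 + 1 + 0 + 1 + 0 + 1 + 1 = 4 ≡ 0 (mod 2).
  s_2 = 1 + 0 + 0 + 0 + 1 + 0 + 1 + 1 = 4 ≡ 0 (mod 2).
  s_3 = 0 + 1 + 0 + 0 + 1 + 0 + 1 + 1 = 4 ≡ 0 (mod 2).
  s_4 = 1 + 1 + 0 + 0 + 0 + 0 + 0 + 1 = 3 ≡ 1 (mod 2).
s = (0, 0, 0, 1)^T — this equals column 1 of H (binary 0001), so error is at position 1.
Correct: flip bit 1 of r = 101100000101011 to get c = 001100000101011.


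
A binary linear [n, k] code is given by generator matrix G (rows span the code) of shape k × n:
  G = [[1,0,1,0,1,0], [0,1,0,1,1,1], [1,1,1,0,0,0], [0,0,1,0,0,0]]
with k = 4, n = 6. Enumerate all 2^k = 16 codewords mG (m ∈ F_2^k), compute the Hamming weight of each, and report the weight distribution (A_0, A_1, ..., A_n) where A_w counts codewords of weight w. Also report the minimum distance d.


Weight distribution: A_0 = 1, A_1 = 1, A_2 = 4, A_3 = 4, A_4 = 3, A_5 = 3. Minimum distance d = 1.

Enumerate all 2^4 = 16 messages m ∈ F_2^4.
For each, compute codeword c = mG in F_2^6, then tally its weight.
  m = 0000 → c = 000000, weight = 0.
  m = 1000 → c = 101010, weight = 3.
  m = 0100 → c = 010111, weight = 4.
  m = 1100 → c = 111101, weight = 5.
  m = 0010 → c = 111000, weight = 3.
  m = 1010 → c = 010010, weight = 2.
  m = 0110 → c = 101111, weight = 5.
  m = 1110 → c = 000101, weight = 2.
  m = 0001 → c = 001000, weight = 1.
  m = 1001 → c = 100010, weight = 2.
  m = 0101 → c = 011111, weight = 5.
  m = 1101 → c = 110101, weight = 4.
  m = 0011 → c = 110000, weight = 2.
  m = 1011 → c = 011010, weight = 3.
  m = 0111 → c = 100111, weight = 4.
  m = 1111 → c = 001101, weight = 3.
Tally weights:
  weight 0: 1 codewords.
  weight 1: 1 codewords.
  weight 2: 4 codewords.
  weight 3: 4 codewords.
  weight 4: 3 codewords.
  weight 5: 3 codewords.
Minimum distance d = smallest w > 0 with A_w > 0 = 1.
Sanity: Σ A_w = 16 = 2^4 = 16 ✓.


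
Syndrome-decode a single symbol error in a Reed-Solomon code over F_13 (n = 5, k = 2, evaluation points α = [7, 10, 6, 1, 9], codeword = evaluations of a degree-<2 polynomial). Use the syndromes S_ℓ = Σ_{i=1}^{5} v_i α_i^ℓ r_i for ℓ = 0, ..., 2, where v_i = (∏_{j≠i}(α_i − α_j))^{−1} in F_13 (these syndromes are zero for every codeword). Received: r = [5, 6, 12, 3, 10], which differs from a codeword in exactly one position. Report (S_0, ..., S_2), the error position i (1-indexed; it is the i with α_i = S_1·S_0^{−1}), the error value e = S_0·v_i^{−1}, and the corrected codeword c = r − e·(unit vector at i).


S = (11, 1, 6), error at position 3, error magnitude e = 3, c = [5, 6, 9, 3, 10].

Step 1: column multipliers v_i = (∏_{j≠i}(α_i − α_j))^{−1} mod 13.
  i = 1 (α = 7): (7−10)(7−6)(7−1)(7−9) = (−3)·1·6·(−2) = 36 ≡ 10, so v_1 = 10^{−1} = 4 (mod 13).
  i = 2 (α = 10): (10−7)(10−6)(10−1)(10−9) = 3·4·9·1 = 108 ≡ 4, so v_2 = 4^{−1} = 10 (mod 13).
  i = 3 (α = 6): (6−7)(6−10)(6−1)(6−9) = (−1)·(−4)·5·(−3) = −60 ≡ 5, so v_3 = 5^{−1} = 8 (mod 13).
  i = 4 (α = 1): (1−7)(1−10)(1−6)(1−9) = (−6)·(−9)·(−5)·(−8) = 2160 ≡ 2, so v_4 = 2^{−1} = 7 (mod 13).
  i = 5 (α = 9): (9−7)(9−10)(9−6)(9−1) = 2·(−1)·3·8 = −48 ≡ 4, so v_5 = 4^{−1} = 10 (mod 13).
  v = [4, 10, 8, 7, 10].
Step 2: syndromes of r = [5, 6, 12, 3, 10] (all sums mod 13).
  S_0 = Σ v_i r_i = 4·5 + 10·6 + 8·12 + 7·3 + 10·10 = 297 ≡ 11.
  S_1 = Σ v_i α_i r_i = 4·7·5 + 10·10·6 + 8·6·12 + 7·1·3 + 10·9·10 = 2237 ≡ 1.
  α_i^2 mod 13 = [10, 9, 10, 1, 3].
  S_2 = Σ v_i α_i^2 r_i = 4·10·5 + 10·9·6 + 8·10·12 + 7·1·3 + 10·3·10 = 2021 ≡ 6.
  S = (11, 1, 6) ≠ 0, so r is not a codeword (an error is present).
Step 3: locate the error. For a single error e at position i, S_ℓ = v_i·e·α_i^ℓ, so α_err = S_1/S_0.
  S_0^{−1} = 11^{−1} = 6 (mod 13), so α_err = 1·6 = 6 ≡ 6 = α_3. Error position i = 3.
  Consistency check: S_2/S_1 = 6·1 = 6 ≡ 6 = α_err ✓ (single-error assumption holds).
Step 4: error magnitude e = S_0/v_3 = S_0·∏_{j≠3}(α_3 − α_j) = 11·5 = 55 ≡ 3 (mod 13).
Step 5: correct position 3: c_3 = r_3 − e = 12 − 3 ≡ 9 (mod 13). Hence c = [5, 6, 9, 3, 10].
  Check: interpolating c through the α_i gives m(x) = 7 + 9·x (degree < 2) with m(α_i) = c_i for every i, so c is indeed a codeword.
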